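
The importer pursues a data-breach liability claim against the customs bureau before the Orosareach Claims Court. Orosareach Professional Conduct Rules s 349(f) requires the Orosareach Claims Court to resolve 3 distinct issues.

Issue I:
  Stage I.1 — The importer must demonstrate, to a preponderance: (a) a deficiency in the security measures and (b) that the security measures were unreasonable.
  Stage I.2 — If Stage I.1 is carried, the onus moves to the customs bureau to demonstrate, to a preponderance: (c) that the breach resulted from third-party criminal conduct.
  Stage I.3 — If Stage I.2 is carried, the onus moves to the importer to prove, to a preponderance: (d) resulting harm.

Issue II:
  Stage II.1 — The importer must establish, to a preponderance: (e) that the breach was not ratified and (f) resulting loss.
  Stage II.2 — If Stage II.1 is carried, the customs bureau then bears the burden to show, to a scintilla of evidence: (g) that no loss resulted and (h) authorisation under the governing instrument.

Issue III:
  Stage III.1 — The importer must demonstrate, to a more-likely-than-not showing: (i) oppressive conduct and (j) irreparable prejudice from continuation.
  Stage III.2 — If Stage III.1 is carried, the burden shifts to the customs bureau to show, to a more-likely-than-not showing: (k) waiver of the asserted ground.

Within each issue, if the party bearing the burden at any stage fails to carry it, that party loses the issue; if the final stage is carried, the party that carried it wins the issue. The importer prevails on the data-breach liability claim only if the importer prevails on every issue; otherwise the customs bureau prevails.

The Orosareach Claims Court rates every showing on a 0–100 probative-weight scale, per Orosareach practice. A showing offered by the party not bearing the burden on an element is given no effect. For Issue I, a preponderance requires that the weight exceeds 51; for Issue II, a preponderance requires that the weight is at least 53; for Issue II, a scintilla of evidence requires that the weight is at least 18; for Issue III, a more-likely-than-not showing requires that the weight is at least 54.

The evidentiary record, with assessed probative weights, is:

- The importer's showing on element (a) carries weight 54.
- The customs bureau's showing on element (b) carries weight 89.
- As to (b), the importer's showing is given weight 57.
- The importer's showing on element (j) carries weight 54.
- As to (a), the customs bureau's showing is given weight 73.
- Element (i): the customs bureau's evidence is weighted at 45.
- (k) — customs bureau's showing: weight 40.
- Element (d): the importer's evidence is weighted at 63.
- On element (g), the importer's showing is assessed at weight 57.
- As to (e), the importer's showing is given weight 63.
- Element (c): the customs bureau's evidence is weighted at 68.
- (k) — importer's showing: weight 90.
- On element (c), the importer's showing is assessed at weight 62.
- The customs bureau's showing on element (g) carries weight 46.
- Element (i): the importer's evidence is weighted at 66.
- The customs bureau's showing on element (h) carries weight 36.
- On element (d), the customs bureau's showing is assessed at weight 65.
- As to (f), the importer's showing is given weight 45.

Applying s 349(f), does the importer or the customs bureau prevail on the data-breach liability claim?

customs bureau

— Issue I —
Stage I.1 — burden on importer; standard: a preponderance (weight exceeds 51).
    (a): 54 (customs bureau's 73 disregarded) > 51 [met]
    (b): 57 (customs bureau's 89 disregarded) > 51 [met]
  Stage I.1 carried; the burden shifts to the customs bureau.
Stage I.2 — burden on customs bureau; standard: a preponderance (weight exceeds 51).
    (c): 68 (importer's 62 disregarded) > 51 [met]
  The customs bureau carries Stage I.2; the importer now bears the burden.
Stage I.3 — burden on importer; standard: a preponderance (weight exceeds 51).
    (d): 63 (customs bureau's 65 disregarded) > 51 [met]
  Stage I.3 carried; the final stage is satisfied.
All stages carried — the importer prevails on this issue.
— Issue II —
Stage II.1 — burden on importer; standard: a preponderance (weight is at least 53).
    (e): 63 ≥ 53 [met]
    (f): 45 < 53 [not met]
  Not every element is met, so the importer fails to carry Stage II.1.
The analysis ends at Stage II.1; the customs bureau prevails on this issue.
— Issue III —
Stage III.1 — burden on importer; standard: a more-likely-than-not showing (weight is at least 54).
    (i): 66 (customs bureau's 45 disregarded) ≥ 54 [met]
    (j): 54 ≥ 54 [met]
  All elements met. The burden passes to the customs bureau.
Stage III.2 — burden on customs bureau; standard: a more-likely-than-not showing (weight is at least 54).
    (k): 40 (importer's 90 disregarded) < 54 [not met]
  Not every element is met, so the customs bureau fails to carry Stage III.2.
The analysis ends at Stage III.2; the importer prevails on this issue.
Per-issue: Issue I → importer; Issue II → customs bureau; Issue III → importer. The importer must prevail on every issue; overall, the customs bureau prevails.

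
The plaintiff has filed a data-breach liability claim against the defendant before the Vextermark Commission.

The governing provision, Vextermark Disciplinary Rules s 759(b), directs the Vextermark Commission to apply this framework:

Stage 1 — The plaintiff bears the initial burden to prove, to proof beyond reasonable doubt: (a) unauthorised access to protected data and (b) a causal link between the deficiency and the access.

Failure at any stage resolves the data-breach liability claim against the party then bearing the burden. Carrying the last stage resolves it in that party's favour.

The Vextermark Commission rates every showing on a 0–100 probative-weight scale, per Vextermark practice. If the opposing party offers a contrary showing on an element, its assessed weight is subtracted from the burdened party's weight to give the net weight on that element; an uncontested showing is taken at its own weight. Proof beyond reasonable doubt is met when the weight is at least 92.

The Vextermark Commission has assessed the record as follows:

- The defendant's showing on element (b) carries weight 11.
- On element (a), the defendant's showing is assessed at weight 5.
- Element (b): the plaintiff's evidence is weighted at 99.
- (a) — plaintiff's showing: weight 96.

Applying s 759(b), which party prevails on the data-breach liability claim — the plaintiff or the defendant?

defendant

At Stage 1 the plaintiff must meet proof beyond reasonable doubt (weight is at least 92): on (a) the weight is 96 less the opposing 5 gives net 91, which does not reach 92, so (a) does not meet the standard; on (b) the weight is 99 less the opposing 11 gives net 88, < 92, so (b) does not meet the standard.
  The plaintiff does not carry Stage 1.
So the defendant prevails.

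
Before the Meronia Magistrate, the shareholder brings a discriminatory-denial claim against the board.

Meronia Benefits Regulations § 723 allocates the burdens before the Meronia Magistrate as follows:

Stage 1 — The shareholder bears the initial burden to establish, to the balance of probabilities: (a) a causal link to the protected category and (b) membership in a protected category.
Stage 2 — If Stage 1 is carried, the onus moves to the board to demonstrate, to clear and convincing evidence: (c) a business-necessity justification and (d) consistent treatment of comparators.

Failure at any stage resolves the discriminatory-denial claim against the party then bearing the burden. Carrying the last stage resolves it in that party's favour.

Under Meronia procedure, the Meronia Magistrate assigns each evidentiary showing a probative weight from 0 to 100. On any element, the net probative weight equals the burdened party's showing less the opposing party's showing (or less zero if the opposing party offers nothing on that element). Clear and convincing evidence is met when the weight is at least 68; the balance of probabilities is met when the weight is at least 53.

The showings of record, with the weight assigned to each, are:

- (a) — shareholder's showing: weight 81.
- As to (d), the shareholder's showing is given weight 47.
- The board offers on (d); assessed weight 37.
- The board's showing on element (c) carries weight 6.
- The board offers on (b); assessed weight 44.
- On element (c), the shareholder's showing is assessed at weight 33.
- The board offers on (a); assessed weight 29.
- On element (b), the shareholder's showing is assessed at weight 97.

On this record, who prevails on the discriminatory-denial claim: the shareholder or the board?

board

Stage 1 (shareholder, the balance of probabilities, weight is at least 53): (a) net 81−29=52 < 53 — fails; (b) net 97−44=53 ≥ 53 — meets.
  Stage 1 not carried; the shareholder fails its burden.
The board prevails.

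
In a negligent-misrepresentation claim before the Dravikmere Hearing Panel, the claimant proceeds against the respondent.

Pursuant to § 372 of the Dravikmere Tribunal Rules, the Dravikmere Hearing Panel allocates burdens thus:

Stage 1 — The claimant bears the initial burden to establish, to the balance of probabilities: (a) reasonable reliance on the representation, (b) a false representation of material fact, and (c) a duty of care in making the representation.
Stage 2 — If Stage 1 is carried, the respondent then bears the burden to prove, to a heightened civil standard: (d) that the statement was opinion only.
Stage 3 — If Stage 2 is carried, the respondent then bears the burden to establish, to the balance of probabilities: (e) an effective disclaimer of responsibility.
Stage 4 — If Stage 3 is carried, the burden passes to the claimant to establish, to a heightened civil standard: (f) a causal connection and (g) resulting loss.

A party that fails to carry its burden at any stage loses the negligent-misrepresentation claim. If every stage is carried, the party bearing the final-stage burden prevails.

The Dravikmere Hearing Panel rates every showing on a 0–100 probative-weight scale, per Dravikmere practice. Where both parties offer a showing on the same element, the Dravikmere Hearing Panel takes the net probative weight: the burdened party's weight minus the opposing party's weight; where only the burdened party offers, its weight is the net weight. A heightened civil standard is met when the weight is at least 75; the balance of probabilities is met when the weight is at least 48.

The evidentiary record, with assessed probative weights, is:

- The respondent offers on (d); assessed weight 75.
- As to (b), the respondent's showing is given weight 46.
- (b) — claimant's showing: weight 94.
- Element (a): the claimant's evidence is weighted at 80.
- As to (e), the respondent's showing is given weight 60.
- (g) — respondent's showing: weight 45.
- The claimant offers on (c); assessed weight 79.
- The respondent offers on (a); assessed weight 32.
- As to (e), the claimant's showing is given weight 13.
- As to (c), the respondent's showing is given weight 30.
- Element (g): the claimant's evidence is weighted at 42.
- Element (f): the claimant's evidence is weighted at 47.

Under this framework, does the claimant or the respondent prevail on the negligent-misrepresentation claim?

Stage 1 (claimant, the balance of probabilities, weight is at least 48): (a) net 80−32=48 ≥ 48 — meets; (b) net 94−46=48 ≥ 48 — meets; (c) net 79−30=49 ≥ 48 — meets.
  The claimant carries Stage 1; the respondent now bears the burden.
Stage 2 (respondent, a heightened civil standard, weight is at least 75): (d) 75 ≥ 75 — meets.
  All elements met. The respondent retains the burden for Stage 3.
Stage 3 (respondent, the balance of probabilities, weight is at least 48): (e) net 60−13=47 < 48 — fails.
  Stage 3 not carried; the respondent fails its burden.
So the claimant prevails.

claimant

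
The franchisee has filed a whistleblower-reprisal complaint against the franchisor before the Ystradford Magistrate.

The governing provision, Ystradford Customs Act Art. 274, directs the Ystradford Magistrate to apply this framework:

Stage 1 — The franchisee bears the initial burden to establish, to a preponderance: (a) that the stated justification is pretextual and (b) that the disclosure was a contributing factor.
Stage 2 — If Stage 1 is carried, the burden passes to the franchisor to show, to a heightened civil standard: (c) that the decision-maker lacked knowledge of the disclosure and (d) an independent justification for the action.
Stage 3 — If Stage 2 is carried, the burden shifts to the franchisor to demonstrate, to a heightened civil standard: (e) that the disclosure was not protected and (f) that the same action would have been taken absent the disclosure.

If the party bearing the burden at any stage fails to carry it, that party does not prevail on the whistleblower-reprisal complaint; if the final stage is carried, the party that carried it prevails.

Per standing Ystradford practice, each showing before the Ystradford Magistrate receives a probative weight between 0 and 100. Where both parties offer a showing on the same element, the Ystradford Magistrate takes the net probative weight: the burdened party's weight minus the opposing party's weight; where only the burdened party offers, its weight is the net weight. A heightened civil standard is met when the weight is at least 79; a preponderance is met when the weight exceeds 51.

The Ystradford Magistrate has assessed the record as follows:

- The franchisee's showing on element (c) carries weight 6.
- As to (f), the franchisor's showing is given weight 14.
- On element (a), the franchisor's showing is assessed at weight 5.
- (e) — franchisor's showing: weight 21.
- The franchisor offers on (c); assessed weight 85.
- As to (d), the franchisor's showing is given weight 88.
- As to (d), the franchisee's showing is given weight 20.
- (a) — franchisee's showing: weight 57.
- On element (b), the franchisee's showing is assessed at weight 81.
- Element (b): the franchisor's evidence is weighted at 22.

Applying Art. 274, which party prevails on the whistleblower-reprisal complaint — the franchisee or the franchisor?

At Stage 1 the franchisee must meet a preponderance (weight exceeds 51): on (a) the weight is 57 less the opposing 5 gives net 52, > 51, so (a) meets the standard; on (b) the weight is 81 less the opposing 22 gives net 59, > 51, so (b) meets the standard.
  All elements met. The burden passes to the franchisor.
At Stage 2 the franchisor must meet a heightened civil standard (weight is at least 79): on (c) the weight is 85 less the opposing 6 gives net 79, which does reach 79, so (c) meets the standard; on (d) the weight is 88 less the opposing 20 gives net 68, < 79, so (d) does not meet the standard.
  Not every element is met, so the franchisor fails to carry Stage 2.
So the franchisee prevails.

franchisee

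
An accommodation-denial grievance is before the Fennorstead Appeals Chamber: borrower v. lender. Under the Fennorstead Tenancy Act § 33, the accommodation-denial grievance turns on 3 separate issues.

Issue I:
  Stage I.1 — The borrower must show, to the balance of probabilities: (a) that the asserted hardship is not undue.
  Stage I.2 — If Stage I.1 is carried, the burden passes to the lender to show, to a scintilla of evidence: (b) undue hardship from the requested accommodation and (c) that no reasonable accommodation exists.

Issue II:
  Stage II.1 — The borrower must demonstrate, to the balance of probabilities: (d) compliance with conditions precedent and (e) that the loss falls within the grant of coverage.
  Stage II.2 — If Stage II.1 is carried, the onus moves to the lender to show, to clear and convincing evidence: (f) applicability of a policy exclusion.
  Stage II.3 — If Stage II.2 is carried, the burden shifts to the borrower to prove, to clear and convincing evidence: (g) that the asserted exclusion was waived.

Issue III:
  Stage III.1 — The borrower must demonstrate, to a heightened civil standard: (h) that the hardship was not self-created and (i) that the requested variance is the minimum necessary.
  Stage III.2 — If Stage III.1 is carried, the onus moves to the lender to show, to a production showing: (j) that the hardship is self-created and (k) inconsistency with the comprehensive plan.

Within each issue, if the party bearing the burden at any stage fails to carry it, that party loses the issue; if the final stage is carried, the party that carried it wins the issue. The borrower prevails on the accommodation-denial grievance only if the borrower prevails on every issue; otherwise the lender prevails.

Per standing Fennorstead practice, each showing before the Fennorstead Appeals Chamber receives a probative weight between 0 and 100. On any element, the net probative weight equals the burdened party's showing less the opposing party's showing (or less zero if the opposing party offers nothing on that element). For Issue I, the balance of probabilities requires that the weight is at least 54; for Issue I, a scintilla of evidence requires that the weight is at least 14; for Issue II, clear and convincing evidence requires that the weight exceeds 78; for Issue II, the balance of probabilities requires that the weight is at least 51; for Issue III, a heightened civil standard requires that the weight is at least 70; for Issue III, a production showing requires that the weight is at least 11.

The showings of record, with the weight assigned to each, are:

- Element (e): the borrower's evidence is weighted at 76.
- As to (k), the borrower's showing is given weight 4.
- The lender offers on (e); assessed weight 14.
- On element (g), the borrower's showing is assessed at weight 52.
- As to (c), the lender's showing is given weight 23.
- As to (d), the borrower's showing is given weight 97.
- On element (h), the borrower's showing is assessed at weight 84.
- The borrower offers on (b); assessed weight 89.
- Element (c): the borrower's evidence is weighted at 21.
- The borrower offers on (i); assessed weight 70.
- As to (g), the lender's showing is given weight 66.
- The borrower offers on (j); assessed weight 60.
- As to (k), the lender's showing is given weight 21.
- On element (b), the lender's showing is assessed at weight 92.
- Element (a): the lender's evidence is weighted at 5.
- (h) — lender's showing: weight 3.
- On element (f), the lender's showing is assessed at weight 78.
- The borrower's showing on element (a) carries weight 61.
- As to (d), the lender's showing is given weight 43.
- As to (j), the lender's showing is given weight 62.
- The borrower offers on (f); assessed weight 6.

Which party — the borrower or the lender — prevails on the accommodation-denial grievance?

borrower

— Issue I —
Stage I.1 (borrower, the balance of probabilities, weight is at least 54): (a) net 61−5=56 ≥ 54 — meets.
  The borrower carries Stage I.1; the lender now bears the burden.
Stage I.2 (lender, a scintilla of evidence, weight is at least 14): (b) net 92−89=3 < 14 — fails; (c) net 23−21=2 < 14 — fails.
  Not every element is met, so the lender fails to carry Stage I.2.
The borrower prevails on this issue.
— Issue II —
At Stage II.1 the borrower must meet the balance of probabilities (weight is at least 51): on (d) the weight is 97 less the opposing 43 gives net 54, which does reach 51, so (d) meets the standard; on (e) the weight is 76 less the opposing 14 gives net 62, ≥ 51, so (e) meets the standard.
  Stage II.1 carried; the burden shifts to the lender.
At Stage II.2 the lender must meet clear and convincing evidence (weight exceeds 78): on (f) the weight is 78 less the opposing 6 gives net 72, which does not exceed 78, so (f) does not meet the standard.
  Stage II.2 not carried; the lender fails its burden.
The borrower prevails on this issue.
— Issue III —
Stage III.1 (borrower, a heightened civil standard, weight is at least 70): (h) net 84−3=81 ≥ 70 — meets; (i) 70 ≥ 70 — meets.
  Stage III.1 is satisfied; the onus moves to the lender.
Stage III.2 (lender, a production showing, weight is at least 11): (j) net 62−60=2 < 11 — fails; (k) net 21−4=17 ≥ 11 — meets.
  Stage III.2 not carried; the lender fails its burden.
The borrower prevails on this issue.
Per-issue: Issue I → borrower; Issue II → borrower; Issue III → borrower. The borrower must prevail on every issue; overall, the borrower prevails.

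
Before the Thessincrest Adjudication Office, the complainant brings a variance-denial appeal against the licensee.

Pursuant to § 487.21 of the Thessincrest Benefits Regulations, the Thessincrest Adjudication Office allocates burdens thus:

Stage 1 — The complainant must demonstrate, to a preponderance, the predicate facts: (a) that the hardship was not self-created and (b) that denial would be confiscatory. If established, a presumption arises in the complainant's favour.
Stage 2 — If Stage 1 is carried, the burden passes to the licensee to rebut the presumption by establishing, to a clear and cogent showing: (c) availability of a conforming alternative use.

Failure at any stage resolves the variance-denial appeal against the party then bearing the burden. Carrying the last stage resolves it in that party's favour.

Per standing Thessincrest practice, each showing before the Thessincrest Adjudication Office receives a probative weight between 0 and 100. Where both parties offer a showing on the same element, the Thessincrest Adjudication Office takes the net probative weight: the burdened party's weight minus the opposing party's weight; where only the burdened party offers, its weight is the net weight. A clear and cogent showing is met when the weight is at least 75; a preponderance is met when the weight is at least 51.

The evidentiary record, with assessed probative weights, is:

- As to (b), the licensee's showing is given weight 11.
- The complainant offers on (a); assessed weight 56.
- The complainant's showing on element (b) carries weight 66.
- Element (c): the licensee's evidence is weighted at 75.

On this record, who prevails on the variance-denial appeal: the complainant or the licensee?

licensee

Stage 1 — burden on complainant; standard: a preponderance (weight is at least 51).
    (a): 56 ≥ 51 [met]
    (b): 66 − 11 = 55 ≥ 51 [met]
  All elements met. The burden passes to the licensee.
Stage 2 — burden on licensee; standard: a clear and cogent showing (weight is at least 75).
    (c): 75 ≥ 75 [met]
  All elements met at the final stage.
All stages carried — the licensee prevails.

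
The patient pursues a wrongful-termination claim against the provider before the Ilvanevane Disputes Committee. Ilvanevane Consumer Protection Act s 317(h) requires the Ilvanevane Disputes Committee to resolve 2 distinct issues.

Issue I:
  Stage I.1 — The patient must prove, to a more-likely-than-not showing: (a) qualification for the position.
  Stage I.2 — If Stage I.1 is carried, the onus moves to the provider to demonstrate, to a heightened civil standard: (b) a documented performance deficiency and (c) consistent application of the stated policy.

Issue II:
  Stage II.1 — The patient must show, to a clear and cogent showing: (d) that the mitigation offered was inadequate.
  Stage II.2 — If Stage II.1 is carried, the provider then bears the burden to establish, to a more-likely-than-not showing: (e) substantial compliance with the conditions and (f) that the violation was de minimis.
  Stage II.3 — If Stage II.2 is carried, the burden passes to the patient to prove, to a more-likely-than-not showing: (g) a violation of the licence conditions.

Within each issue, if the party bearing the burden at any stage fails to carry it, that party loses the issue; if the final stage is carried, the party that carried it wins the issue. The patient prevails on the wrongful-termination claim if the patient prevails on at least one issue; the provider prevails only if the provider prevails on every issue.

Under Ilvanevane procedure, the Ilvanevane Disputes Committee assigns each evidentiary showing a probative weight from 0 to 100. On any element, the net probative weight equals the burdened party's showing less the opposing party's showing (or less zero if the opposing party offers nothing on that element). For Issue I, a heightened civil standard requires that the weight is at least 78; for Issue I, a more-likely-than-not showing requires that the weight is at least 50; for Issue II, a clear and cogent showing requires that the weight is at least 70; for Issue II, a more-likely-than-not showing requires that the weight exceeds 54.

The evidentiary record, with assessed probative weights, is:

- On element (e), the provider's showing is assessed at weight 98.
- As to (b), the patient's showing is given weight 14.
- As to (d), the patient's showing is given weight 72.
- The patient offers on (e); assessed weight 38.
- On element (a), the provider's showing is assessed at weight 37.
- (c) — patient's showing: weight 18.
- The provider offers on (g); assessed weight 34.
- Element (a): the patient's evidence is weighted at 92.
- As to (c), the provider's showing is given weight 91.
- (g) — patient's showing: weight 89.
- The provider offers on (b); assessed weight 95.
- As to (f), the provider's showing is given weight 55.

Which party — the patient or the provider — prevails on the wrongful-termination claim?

— Issue I —
Stage I.1 (patient, a more-likely-than-not showing, weight is at least 50): (a) net 92−37=55 ≥ 50 — meets.
  Stage I.1 is satisfied; the onus moves to the provider.
Stage I.2 (provider, a heightened civil standard, weight is at least 78): (b) net 95−14=81 ≥ 78 — meets; (c) net 91−18=73 < 78 — fails.
  The provider does not carry Stage I.2.
The analysis ends at Stage I.2; the patient prevails on this issue.
— Issue II —
Stage II.1 (patient, a clear and cogent showing, weight is at least 70): (d) 72 ≥ 70 — meets.
  All elements met. The burden passes to the provider.
Stage II.2 (provider, a more-likely-than-not showing, weight exceeds 54): (e) net 98−38=60 > 54 — meets; (f) 55 > 54 — meets.
  Stage II.2 carried; the burden shifts to the patient.
Stage II.3 (patient, a more-likely-than-not showing, weight exceeds 54): (g) net 89−34=55 > 54 — meets.
  The patient carries the last stage.
All stages carried — the patient prevails on this issue.
Per-issue: Issue I → patient; Issue II → patient. The patient must prevail on at least one issue; overall, the patient prevails.

patient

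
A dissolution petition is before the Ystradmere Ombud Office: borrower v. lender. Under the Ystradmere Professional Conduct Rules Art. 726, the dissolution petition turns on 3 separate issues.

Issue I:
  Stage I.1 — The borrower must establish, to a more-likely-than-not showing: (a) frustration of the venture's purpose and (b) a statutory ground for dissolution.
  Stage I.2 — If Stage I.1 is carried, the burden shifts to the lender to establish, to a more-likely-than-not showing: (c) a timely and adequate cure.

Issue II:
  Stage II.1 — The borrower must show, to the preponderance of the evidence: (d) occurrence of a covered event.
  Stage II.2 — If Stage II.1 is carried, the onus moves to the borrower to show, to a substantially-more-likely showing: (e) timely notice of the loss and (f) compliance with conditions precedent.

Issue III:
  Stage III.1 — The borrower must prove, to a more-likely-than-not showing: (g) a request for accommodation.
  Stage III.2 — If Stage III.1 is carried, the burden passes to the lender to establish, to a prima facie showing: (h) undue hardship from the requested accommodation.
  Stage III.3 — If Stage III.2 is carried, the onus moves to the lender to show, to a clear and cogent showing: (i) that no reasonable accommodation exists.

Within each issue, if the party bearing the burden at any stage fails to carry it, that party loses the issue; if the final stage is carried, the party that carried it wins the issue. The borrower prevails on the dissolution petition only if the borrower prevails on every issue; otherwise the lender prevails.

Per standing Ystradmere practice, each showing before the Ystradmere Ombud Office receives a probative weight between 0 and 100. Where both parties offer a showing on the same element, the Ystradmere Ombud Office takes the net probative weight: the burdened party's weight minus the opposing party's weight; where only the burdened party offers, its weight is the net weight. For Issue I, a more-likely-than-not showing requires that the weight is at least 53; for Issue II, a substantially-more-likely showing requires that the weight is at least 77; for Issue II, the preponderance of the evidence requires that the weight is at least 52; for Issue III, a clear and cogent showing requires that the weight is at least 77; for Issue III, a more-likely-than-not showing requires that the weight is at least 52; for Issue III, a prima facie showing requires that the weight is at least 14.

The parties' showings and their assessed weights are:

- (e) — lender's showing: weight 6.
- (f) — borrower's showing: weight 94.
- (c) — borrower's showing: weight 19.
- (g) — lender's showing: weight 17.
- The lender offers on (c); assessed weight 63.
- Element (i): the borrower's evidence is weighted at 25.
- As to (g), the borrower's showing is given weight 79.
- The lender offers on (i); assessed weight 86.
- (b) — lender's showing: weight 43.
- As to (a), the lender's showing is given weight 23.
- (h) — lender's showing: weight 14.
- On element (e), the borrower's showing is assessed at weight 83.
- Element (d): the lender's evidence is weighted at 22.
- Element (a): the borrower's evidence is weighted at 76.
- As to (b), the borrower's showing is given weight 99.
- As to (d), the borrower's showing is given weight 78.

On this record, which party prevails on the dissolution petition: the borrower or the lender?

borrower

— Issue I —
Stage I.1 (borrower, a more-likely-than-not showing, weight is at least 53): (a) net 76−23=53 ≥ 53 — meets; (b) net 99−43=56 ≥ 53 — meets.
  Stage I.1 carried; the burden shifts to the lender.
Stage I.2 (lender, a more-likely-than-not showing, weight is at least 53): (c) net 63−19=44 < 53 — fails.
  Stage I.2 not carried; the lender fails its burden.
So the borrower prevails on this issue.
— Issue II —
Stage II.1 — burden on borrower; standard: the preponderance of the evidence (weight is at least 52).
    (d): 78 − 22 = 56 ≥ 52 [met]
  Stage II.1 is satisfied; the borrower continues to bear the burden.
Stage II.2 — burden on borrower; standard: a substantially-more-likely showing (weight is at least 77).
    (e): 83 − 6 = 77 ≥ 77 [met]
    (f): 94 ≥ 77 [met]
  Stage II.2 carried; the final stage is satisfied.
With every stage satisfied, the borrower prevails on this issue.
— Issue III —
Stage III.1 — burden on borrower; standard: a more-likely-than-not showing (weight is at least 52).
    (g): 79 − 17 = 62 ≥ 52 [met]
  Stage III.1 is satisfied; the onus moves to the lender.
Stage III.2 — burden on lender; standard: a prima facie showing (weight is at least 14).
    (h): 14 ≥ 14 [met]
  Stage III.2 is satisfied; the lender continues to bear the burden.
Stage III.3 — burden on lender; standard: a clear and cogent showing (weight is at least 77).
    (i): 86 − 25 = 61 < 77 [not met]
  Stage III.3 not carried; the lender fails its burden.
The borrower prevails on this issue.
Per-issue: Issue I → borrower; Issue II → borrower; Issue III → borrower. The borrower must prevail on every issue; overall, the borrower prevails.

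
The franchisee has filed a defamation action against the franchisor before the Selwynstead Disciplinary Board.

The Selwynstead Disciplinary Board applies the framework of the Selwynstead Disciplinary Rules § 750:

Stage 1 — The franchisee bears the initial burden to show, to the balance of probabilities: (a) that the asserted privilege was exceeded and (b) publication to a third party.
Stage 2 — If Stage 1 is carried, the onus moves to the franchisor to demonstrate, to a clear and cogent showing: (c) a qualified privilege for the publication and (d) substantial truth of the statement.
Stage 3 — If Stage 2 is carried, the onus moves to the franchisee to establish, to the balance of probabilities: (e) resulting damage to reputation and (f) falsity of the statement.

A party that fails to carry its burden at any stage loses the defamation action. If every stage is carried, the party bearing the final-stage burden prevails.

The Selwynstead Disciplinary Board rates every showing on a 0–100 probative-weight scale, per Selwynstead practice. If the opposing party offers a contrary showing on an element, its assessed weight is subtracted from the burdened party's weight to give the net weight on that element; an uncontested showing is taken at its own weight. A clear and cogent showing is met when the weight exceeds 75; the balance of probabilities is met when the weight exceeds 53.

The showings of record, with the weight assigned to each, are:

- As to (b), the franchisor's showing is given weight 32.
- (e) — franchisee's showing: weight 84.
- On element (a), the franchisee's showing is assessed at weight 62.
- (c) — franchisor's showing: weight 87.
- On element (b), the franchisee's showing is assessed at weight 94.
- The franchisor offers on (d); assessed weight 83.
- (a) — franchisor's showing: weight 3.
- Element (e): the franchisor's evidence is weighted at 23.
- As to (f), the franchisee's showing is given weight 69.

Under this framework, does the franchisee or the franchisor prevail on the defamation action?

Stage 1 (franchisee, the balance of probabilities, weight exceeds 53): (a) net 62−3=59 > 53 — meets; (b) net 94−32=62 > 53 — meets.
  Stage 1 carried; the burden shifts to the franchisor.
Stage 2 (franchisor, a clear and cogent showing, weight exceeds 75): (c) 87 > 75 — meets; (d) 83 > 75 — meets.
  All elements met. The burden passes to the franchisee.
Stage 3 (franchisee, the balance of probabilities, weight exceeds 53): (e) net 84−23=61 > 53 — meets; (f) 69 > 53 — meets.
  All elements met at the final stage.
All stages carried — the franchisee prevails.

franchisee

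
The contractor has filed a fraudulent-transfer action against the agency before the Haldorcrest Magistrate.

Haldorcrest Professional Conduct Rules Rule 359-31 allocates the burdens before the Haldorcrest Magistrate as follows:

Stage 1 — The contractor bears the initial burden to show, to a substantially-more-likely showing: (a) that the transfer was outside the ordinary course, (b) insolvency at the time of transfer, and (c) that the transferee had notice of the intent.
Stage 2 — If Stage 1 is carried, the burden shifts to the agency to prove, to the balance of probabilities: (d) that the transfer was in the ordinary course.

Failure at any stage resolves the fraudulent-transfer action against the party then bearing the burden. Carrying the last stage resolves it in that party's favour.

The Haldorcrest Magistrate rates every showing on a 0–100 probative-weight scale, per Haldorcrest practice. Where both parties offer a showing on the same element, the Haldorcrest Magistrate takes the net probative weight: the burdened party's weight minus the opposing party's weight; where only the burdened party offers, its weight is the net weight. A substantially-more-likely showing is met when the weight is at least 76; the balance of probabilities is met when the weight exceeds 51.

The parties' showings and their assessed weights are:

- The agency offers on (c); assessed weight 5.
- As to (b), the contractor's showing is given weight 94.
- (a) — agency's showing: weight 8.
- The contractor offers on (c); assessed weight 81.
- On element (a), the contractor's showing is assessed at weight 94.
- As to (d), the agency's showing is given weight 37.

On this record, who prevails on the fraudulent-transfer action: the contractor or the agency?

contractor

Stage 1 — burden on contractor; standard: a substantially-more-likely showing (weight is at least 76).
    (a): 94 − 8 = 86 ≥ 76 [met]
    (b): 94 ≥ 76 [met]
    (c): 81 − 5 = 76 ≥ 76 [met]
  Stage 1 carried; the burden shifts to the agency.
Stage 2 — burden on agency; standard: the balance of probabilities (weight exceeds 51).
    (d): 37 ≤ 51 [not met]
  The agency does not carry Stage 2.
So the contractor prevails.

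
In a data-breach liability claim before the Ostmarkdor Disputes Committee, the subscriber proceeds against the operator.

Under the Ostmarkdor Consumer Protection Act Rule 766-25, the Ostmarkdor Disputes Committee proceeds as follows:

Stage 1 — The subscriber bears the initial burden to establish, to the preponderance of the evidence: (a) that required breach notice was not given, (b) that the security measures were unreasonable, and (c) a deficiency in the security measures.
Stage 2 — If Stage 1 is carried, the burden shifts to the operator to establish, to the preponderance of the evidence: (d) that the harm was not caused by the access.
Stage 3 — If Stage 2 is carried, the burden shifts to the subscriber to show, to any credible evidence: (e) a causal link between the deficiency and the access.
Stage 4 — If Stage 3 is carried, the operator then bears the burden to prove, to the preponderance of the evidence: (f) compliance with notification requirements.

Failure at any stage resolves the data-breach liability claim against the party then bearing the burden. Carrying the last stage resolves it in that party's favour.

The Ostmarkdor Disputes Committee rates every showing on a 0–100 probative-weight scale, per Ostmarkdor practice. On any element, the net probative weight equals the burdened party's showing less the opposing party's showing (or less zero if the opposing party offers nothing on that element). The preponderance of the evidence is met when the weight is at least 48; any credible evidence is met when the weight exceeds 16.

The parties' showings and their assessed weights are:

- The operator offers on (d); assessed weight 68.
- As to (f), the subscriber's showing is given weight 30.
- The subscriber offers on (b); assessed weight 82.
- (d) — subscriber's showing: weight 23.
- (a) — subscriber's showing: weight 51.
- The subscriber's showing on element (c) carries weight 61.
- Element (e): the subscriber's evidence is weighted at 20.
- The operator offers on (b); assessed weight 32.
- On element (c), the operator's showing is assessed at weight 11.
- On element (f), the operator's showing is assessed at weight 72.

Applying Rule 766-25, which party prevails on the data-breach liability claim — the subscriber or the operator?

subscriber

At Stage 1 the subscriber must meet the preponderance of the evidence (weight is at least 48): on (a) the weight is 51, which does reach 48, so (a) meets the standard; on (b) the weight is 82 less the opposing 32 gives net 50, which does reach 48, so (b) meets the standard; on (c) the weight is 61 less the opposing 11 gives net 50, ≥ 48, so (c) meets the standard.
  Stage 1 is satisfied; the onus moves to the operator.
At Stage 2 the operator must meet the preponderance of the evidence (weight is at least 48): on (d) the weight is 68 less the opposing 23 gives net 45, < 48, so (d) does not meet the standard.
  Not every element is met, so the operator fails to carry Stage 2.
The subscriber prevails.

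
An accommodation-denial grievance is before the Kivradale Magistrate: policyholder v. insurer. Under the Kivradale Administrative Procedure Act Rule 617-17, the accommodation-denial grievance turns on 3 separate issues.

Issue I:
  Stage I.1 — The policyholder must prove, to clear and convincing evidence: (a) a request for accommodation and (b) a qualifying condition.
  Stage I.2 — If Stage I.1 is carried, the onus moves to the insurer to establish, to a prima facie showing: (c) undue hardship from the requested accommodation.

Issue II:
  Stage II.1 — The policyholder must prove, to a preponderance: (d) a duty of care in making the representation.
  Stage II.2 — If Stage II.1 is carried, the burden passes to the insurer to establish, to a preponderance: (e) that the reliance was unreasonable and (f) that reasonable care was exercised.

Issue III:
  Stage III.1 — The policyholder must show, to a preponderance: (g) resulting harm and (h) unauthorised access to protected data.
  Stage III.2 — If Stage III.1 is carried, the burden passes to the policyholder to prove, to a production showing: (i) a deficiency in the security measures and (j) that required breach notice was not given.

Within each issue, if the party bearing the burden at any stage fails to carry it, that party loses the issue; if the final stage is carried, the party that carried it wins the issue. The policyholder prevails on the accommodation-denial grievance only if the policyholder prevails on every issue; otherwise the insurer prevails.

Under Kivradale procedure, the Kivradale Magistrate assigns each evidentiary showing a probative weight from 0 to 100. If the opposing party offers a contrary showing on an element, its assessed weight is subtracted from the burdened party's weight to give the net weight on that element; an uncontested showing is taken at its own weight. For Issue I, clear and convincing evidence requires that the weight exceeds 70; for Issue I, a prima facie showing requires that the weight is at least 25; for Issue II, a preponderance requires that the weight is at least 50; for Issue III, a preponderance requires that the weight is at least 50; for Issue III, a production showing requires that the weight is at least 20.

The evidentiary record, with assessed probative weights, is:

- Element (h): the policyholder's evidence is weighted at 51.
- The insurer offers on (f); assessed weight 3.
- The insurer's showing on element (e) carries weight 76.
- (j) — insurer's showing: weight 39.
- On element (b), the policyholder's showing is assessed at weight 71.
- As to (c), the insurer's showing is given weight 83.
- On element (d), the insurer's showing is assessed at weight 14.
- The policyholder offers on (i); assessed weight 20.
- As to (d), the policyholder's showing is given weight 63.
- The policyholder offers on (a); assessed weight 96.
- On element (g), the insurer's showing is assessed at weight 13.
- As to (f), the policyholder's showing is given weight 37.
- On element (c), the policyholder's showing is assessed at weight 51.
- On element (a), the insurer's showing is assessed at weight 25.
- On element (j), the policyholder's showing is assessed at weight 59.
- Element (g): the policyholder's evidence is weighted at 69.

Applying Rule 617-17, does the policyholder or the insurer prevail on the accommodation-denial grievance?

insurer

— Issue I —
Stage I.1 — burden on policyholder; standard: clear and convincing evidence (weight exceeds 70).
    (a): 96 − 25 = 71 > 70 [met]
    (b): 71 > 70 [met]
  Stage I.1 is satisfied; the onus moves to the insurer.
Stage I.2 — burden on insurer; standard: a prima facie showing (weight is at least 25).
    (c): 83 − 51 = 32 ≥ 25 [met]
  The insurer carries the last stage.
With every stage satisfied, the insurer prevails on this issue.
— Issue II —
Stage II.1 (policyholder, a preponderance, weight is at least 50): (d) net 63−14=49 < 50 — fails.
  Stage II.1 not carried; the policyholder fails its burden.
The insurer prevails on this issue.
— Issue III —
Stage III.1 (policyholder, a preponderance, weight is at least 50): (g) net 69−13=56 ≥ 50 — meets; (h) 51 ≥ 50 — meets.
  Stage III.1 is satisfied; the policyholder continues to bear the burden.
Stage III.2 (policyholder, a production showing, weight is at least 20): (i) 20 ≥ 20 — meets; (j) net 59−39=20 ≥ 20 — meets.
  The policyholder carries the last stage.
With every stage satisfied, the policyholder prevails on this issue.
Per-issue: Issue I → insurer; Issue II → insurer; Issue III → policyholder. The policyholder must prevail on every issue; overall, the insurer prevails.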